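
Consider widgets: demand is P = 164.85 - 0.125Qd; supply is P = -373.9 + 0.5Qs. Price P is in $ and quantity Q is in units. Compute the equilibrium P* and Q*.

P* = 57.1, Q* = 862

Rewriting in direct form: Qd = 1318.8 - 8P and Qs = 747.8 + 2P.
Equating demand and supply, 1318.8 - 8P = 747.8 + 2P gives 10P = 571, so P* = 57.1.
Substitute back: Q* = 1318.8 - 8(57.1) = 862.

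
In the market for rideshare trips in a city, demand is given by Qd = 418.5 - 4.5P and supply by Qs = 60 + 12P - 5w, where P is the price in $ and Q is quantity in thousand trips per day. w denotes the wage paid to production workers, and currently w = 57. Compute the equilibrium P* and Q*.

With w = 57, supply is Qs = -225 + 12P.
Set Qd = Qs: 418.5 - 4.5P = -225 + 12P, so 643.5 = 16.5P and P* = 39.
Plugging P* into demand: Q* = 418.5 - 4.5(39) = 243.

P* = 39, Q* = 243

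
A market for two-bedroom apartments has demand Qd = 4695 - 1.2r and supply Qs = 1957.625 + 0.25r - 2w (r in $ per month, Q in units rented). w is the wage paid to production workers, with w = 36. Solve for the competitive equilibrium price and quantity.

r* = 1937.5, Q* = 2370

With w = 36, supply is Qs = 1885.625 + 0.25r.
Set Qd = Qs: 4695 - 1.2r = 1885.625 + 0.25r, so 2809.375 = 1.45r and r* = 1937.5.
Substitute back: Q* = 4695 - 1.2(1937.5) = 2370.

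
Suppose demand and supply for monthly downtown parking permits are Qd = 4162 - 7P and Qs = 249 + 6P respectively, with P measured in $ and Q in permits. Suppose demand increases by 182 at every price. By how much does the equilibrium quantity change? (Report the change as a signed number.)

ΔQ = 84

The market clears where 4162 - 7P = 249 + 6P. Rearranging, 13P = 3913, hence P* = 301.
From the demand curve, Q* = 4162 - 7(301) = 2055.
After the shift, demand is Qd = 4344 - 7P.
New equilibrium: 4095 = 13P, so P = 315 and Q = 2139.
ΔQ = 2139 - 2055 = 84.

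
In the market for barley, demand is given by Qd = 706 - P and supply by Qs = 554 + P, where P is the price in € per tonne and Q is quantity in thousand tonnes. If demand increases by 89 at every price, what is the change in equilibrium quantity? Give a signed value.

ΔQ = 44.5

Equating demand and supply, 706 - P = 554 + P gives 2P = 152, so P* = 76.
Plugging P* into demand: Q* = 706 - 76 = 630.
After the shift, demand is Qd = 795 - P.
New equilibrium: 241 = 2P, so P = 120.5 and Q = 674.5.
ΔQ = 674.5 - 630 = 44.5.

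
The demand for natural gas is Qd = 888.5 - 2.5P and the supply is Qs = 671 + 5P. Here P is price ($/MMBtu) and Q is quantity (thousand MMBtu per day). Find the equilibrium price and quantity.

The market clears where 888.5 - 2.5P = 671 + 5P. Rearranging, 7.5P = 217.5, hence P* = 29.
From the demand curve, Q* = 888.5 - 2.5(29) = 816.

P* = 29, Q* = 816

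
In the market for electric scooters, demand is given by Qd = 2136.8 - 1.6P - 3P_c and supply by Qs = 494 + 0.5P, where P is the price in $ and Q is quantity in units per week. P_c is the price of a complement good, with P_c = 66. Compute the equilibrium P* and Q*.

With P_c = 66, demand is Qd = 1938.8 - 1.6P.
The market clears where 1938.8 - 1.6P = 494 + 0.5P. Rearranging, 2.1P = 1444.8, hence P* = 688.
Plugging P* into demand: Q* = 1938.8 - 1.6(688) = 838.

P* = 688, Q* = 838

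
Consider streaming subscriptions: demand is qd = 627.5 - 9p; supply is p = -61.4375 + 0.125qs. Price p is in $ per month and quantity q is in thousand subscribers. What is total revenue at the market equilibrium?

Total revenue = 4444

In direct form, qs = 491.5 + 8p.
Equating demand and supply, 627.5 - 9p = 491.5 + 8p gives 17p = 136, so p* = 8.
Plugging p* into demand: q* = 627.5 - 9(8) = 555.5.
Total revenue = p* × q* = 8 × 555.5 = 4444.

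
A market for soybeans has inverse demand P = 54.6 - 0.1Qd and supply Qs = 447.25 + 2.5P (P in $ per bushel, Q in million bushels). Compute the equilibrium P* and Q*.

Inverting to quantity form: Qd = 546 - 10P.
At equilibrium Qd = Qs, so 546 - 10P = 447.25 + 2.5P; collecting terms, 98.75 = 12.5P and P* = 7.9.
Then Q* = 546 - 10(7.9) = 467.

P* = 7.9, Q* = 467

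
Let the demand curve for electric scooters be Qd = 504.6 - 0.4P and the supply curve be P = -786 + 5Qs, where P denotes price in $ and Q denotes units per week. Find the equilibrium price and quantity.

P* = 579, Q* = 273

Solving each curve for Q: Qs = 157.2 + 0.2P.
Equating demand and supply, 504.6 - 0.4P = 157.2 + 0.2P gives 0.6P = 347.4, so P* = 579.
From the demand curve, Q* = 504.6 - 0.4(579) = 273.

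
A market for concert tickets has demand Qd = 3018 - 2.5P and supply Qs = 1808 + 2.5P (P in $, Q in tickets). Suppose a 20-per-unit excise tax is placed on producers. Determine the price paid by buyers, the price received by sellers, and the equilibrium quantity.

The tax drives a wedge P_b - P_s = 20. Substituting P_s = P_b - 20 into supply: Qs = 1758 + 2.5P_b.
Market clearing requires 3018 - 2.5P_b = 1758 + 2.5P_b; hence 1260 = 5P_b and P_b = 252.
Then P_s = 252 - 20 = 232 and Q = 3018 - 2.5(252) = 2388.

P_b = 252, P_s = 232, Q = 2388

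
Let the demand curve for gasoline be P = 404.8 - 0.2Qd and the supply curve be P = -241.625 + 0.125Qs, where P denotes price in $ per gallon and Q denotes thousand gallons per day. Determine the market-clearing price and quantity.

In direct form, Qd = 2024 - 5P and Qs = 1933 + 8P.
The market clears where 2024 - 5P = 1933 + 8P. Rearranging, 13P = 91, hence P* = 7.
Substitute back: Q* = 2024 - 5(7) = 1989.

P* = 7, Q* = 1989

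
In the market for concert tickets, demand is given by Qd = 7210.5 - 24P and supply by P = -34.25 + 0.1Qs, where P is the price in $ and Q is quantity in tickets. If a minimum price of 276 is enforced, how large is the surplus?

Surplus = 2516

Solving each curve for Q: Qs = 342.5 + 10P.
At P = 276: Qd = 586.5 and Qs = 3102.5.
Surplus = Qs - Qd = 3102.5 - 586.5 = 2516.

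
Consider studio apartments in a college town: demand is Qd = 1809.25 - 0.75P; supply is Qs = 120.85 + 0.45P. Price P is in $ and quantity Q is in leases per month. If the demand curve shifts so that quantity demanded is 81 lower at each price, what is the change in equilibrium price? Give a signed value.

ΔP = -67.5

At equilibrium Qd = Qs, so 1809.25 - 0.75P = 120.85 + 0.45P; collecting terms, 1688.4 = 1.2P and P* = 1407.
Then Q* = 1809.25 - 0.75(1407) = 754.
After the shift, demand is Qd = 1728.25 - 0.75P.
New equilibrium: 1607.4 = 1.2P, so P = 1339.5 and Q = 723.625.
ΔP = 1339.5 - 1407 = -67.5.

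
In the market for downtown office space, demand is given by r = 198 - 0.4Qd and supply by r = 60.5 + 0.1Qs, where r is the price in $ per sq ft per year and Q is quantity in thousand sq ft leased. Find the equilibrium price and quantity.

r* = 88, Q* = 275

Solving each curve for Q: Qd = 495 - 2.5r and Qs = -605 + 10r.
Equating demand and supply, 495 - 2.5r = -605 + 10r gives 12.5r = 1100, so r* = 88.
Plugging r* into demand: Q* = 495 - 2.5(88) = 275.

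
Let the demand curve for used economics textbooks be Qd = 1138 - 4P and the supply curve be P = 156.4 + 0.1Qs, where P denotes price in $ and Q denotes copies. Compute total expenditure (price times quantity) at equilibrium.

Inverting to quantity form: Qs = -1564 + 10P.
The market clears where 1138 - 4P = -1564 + 10P. Rearranging, 14P = 2702, hence P* = 193.
Then Q* = 1138 - 4(193) = 366.
Total expenditure = P* × Q* = 193 × 366 = 70638.

Total expenditure = 70638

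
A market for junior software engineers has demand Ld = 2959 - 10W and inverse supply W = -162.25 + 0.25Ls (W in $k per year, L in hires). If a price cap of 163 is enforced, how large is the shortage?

Shortage = 28

Inverting to quantity form: Ls = 649 + 4W.
Evaluating both curves at the ceiling price 163 gives Ld = 1329, Ls = 1301.
Shortage = Ld - Ls = 1329 - 1301 = 28.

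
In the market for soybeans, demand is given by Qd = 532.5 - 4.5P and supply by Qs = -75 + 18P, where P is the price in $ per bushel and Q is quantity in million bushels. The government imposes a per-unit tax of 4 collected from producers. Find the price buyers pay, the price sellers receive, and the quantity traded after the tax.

With a tax of 4 on producers, they supply based on the net price P_s = P_b - 4, so Qs = -147 + 18P_b.
Set Qd = Qs: 532.5 - 4.5P_b = -147 + 18P_b, so 679.5 = 22.5P_b and P_b = 30.2.
Then P_s = 30.2 - 4 = 26.2 and Q = 532.5 - 4.5(30.2) = 396.6.

P_b = 30.2, P_s = 26.2, Q = 396.6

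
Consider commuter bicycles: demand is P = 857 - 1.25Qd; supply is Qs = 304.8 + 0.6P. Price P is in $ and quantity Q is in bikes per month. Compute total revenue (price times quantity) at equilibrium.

Total revenue = 127296

Rewriting in direct form: Qd = 685.6 - 0.8P.
The market clears where 685.6 - 0.8P = 304.8 + 0.6P. Rearranging, 1.4P = 380.8, hence P* = 272.
Substitute back: Q* = 685.6 - 0.8(272) = 468.
Total revenue = P* × Q* = 272 × 468 = 127296.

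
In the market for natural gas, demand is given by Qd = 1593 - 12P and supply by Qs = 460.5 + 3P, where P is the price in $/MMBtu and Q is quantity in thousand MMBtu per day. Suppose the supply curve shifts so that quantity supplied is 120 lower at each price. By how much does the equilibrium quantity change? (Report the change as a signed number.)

ΔQ = -96

The market clears where 1593 - 12P = 460.5 + 3P. Rearranging, 15P = 1132.5, hence P* = 75.5.
Then Q* = 1593 - 12(75.5) = 687.
After the shift, supply is Qs = 340.5 + 3P.
The new intersection has 1252.5 = 15P, i.e. P = 83.5, Q = 591.
ΔQ = 591 - 687 = -96.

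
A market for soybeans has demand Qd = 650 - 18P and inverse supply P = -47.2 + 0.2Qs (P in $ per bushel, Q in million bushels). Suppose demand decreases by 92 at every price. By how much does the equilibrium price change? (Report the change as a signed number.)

In direct form, Qs = 236 + 5P.
Equating demand and supply, 650 - 18P = 236 + 5P gives 23P = 414, so P* = 18.
Then Q* = 650 - 18(18) = 326.
After the shift, demand is Qd = 558 - 18P.
New equilibrium: 322 = 23P, so P = 14 and Q = 306.
ΔP = 14 - 18 = -4.

ΔP = -4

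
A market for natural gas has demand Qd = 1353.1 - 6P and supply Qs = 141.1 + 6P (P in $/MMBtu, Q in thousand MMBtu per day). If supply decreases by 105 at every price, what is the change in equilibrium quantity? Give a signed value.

At equilibrium Qd = Qs, so 1353.1 - 6P = 141.1 + 6P; collecting terms, 1212 = 12P and P* = 101.
From the demand curve, Q* = 1353.1 - 6(101) = 747.1.
After the shift, supply is Qs = 36.1 + 6P.
New equilibrium: 1317 = 12P, so P = 109.75 and Q = 694.6.
ΔQ = 694.6 - 747.1 = -52.5.

ΔQ = -52.5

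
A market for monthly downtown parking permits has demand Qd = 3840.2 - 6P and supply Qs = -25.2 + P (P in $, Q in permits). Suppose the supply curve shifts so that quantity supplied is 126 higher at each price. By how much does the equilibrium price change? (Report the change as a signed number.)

Set Qd = Qs: 3840.2 - 6P = -25.2 + P, so 3865.4 = 7P and P* = 552.2.
Plugging P* into demand: Q* = 3840.2 - 6(552.2) = 527.
After the shift, supply is Qs = 100.8 + P.
The new intersection has 3739.4 = 7P, i.e. P = 534.2, Q = 635.
ΔP = 534.2 - 552.2 = -18.

ΔP = -18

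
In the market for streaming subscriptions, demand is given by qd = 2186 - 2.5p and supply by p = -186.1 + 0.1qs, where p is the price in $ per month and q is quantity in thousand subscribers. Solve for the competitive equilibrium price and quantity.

p* = 26, q* = 2121

Rewriting in direct form: qs = 1861 + 10p.
Equating demand and supply, 2186 - 2.5p = 1861 + 10p gives 12.5p = 325, so p* = 26.
From the demand curve, q* = 2186 - 2.5(26) = 2121.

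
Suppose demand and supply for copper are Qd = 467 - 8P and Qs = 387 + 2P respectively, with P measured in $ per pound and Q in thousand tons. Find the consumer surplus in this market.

At equilibrium Qd = Qs, so 467 - 8P = 387 + 2P; collecting terms, 80 = 10P and P* = 8.
Substitute back: Q* = 467 - 8(8) = 403.
Demand choke price (Qd = 0): P = 467/8 = 58.375. Consumer surplus = ½ × (58.375 - 8) × 403 = 10150.5625.

Consumer surplus = 10150.5625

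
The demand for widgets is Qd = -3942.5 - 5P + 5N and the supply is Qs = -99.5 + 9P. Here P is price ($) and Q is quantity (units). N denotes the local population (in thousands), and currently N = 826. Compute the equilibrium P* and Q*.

With N = 826, demand is Qd = 187.5 - 5P.
Equating demand and supply, 187.5 - 5P = -99.5 + 9P gives 14P = 287, so P* = 20.5.
Substitute back: Q* = 187.5 - 5(20.5) = 85.

P* = 20.5, Q* = 85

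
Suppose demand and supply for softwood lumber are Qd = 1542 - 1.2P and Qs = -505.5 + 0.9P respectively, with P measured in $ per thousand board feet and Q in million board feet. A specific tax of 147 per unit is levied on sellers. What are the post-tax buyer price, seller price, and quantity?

P_b = 1038, P_s = 891, Q = 296.4

With a tax of 147 on sellers, they supply based on the net price P_s = P_b - 147, so Qs = -637.8 + 0.9P_b.
Set Qd = Qs: 1542 - 1.2P_b = -637.8 + 0.9P_b, so 2179.8 = 2.1P_b and P_b = 1038.
So P_s = 891 and the quantity traded is Q = 1542 - 1.2(1038) = 296.4.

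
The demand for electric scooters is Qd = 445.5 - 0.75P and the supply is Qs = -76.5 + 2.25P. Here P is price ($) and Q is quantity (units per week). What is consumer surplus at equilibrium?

The market clears where 445.5 - 0.75P = -76.5 + 2.25P. Rearranging, 3P = 522, hence P* = 174.
Plugging P* into demand: Q* = 445.5 - 0.75(174) = 315.
Demand choke price (Qd = 0): P = 445.5/0.75 = 594. Consumer surplus = ½ × (594 - 174) × 315 = 66150.

Consumer surplus = 66150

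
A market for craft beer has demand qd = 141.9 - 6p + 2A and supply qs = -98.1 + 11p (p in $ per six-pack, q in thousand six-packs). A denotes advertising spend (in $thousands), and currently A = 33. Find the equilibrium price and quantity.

With A = 33, demand is qd = 207.9 - 6p.
The market clears where 207.9 - 6p = -98.1 + 11p. Rearranging, 17p = 306, hence p* = 18.
Then q* = 207.9 - 6(18) = 99.9.

p* = 18, q* = 99.9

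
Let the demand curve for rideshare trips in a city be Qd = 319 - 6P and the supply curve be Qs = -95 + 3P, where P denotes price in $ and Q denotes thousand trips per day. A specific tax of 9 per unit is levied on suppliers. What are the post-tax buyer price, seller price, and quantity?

P_b = 49, P_s = 40, Q = 25

With a tax of 9 on suppliers, they supply based on the net price P_s = P_b - 9, so Qs = -122 + 3P_b.
Equate demand and the shifted supply: 319 - 6P_b = -122 + 3P_b, giving 9P_b = 441, so P_b = 49.
Then P_s = 49 - 9 = 40 and Q = 319 - 6(49) = 25.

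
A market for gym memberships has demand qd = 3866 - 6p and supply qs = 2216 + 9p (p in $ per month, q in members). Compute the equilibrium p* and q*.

p* = 110, q* = 3206

The market clears where 3866 - 6p = 2216 + 9p. Rearranging, 15p = 1650, hence p* = 110.
Then q* = 3866 - 6(110) = 3206.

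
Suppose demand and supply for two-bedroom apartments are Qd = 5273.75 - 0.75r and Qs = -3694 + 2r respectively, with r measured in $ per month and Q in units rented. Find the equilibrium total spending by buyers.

Equating demand and supply, 5273.75 - 0.75r = -3694 + 2r gives 2.75r = 8967.75, so r* = 3261.
Then Q* = 5273.75 - 0.75(3261) = 2828.
Total spending by buyers = r* × Q* = 3261 × 2828 = 9222108.

Total spending by buyers = 9222108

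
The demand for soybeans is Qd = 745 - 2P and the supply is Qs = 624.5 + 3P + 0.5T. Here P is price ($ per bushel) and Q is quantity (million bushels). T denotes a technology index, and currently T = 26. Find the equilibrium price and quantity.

P* = 21.5, Q* = 702

With T = 26, supply is Qs = 637.5 + 3P.
Set Qd = Qs: 745 - 2P = 637.5 + 3P, so 107.5 = 5P and P* = 21.5.
Substitute back: Q* = 745 - 2(21.5) = 702.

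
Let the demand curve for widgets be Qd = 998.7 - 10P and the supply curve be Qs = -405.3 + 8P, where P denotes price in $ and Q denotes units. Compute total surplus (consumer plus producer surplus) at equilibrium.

Total surplus = 5380.840125

Set Qd = Qs: 998.7 - 10P = -405.3 + 8P, so 1404 = 18P and P* = 78.
Plugging P* into demand: Q* = 998.7 - 10(78) = 218.7.
Demand choke price = 99.87; supply choke price = 50.6625. CS = ½(99.87 - 78)(218.7) = 2391.4845; PS = ½(78 - 50.6625)(218.7) = 2989.355625. Total surplus = 5380.840125.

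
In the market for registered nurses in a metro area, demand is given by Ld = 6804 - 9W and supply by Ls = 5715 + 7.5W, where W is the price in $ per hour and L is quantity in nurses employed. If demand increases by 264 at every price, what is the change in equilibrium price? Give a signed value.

Equating demand and supply, 6804 - 9W = 5715 + 7.5W gives 16.5W = 1089, so W* = 66.
Then L* = 6804 - 9(66) = 6210.
After the shift, demand is Ld = 7068 - 9W.
The new intersection has 1353 = 16.5W, i.e. W = 82, L = 6330.
ΔW = 82 - 66 = 16.

ΔW = 16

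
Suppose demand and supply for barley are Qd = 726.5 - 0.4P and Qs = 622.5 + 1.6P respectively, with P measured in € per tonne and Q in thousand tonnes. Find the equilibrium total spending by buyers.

Total spending by buyers = 36696.4

The market clears where 726.5 - 0.4P = 622.5 + 1.6P. Rearranging, 2P = 104, hence P* = 52.
Substitute back: Q* = 726.5 - 0.4(52) = 705.7.
Total spending by buyers = P* × Q* = 52 × 705.7 = 36696.4.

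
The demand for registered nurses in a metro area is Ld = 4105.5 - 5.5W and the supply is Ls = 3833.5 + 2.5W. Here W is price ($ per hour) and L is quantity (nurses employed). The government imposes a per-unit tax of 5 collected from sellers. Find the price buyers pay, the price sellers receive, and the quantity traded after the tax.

The tax drives a wedge W_b - W_s = 5. Substituting W_s = W_b - 5 into supply: Ls = 3821 + 2.5W_b.
Set Ld = Ls: 4105.5 - 5.5W_b = 3821 + 2.5W_b, so 284.5 = 8W_b and W_b = 35.5625.
Then W_s = 35.5625 - 5 = 30.5625 and L = 4105.5 - 5.5(35.5625) = 3909.90625.

W_b = 35.5625, W_s = 30.5625, L = 3909.90625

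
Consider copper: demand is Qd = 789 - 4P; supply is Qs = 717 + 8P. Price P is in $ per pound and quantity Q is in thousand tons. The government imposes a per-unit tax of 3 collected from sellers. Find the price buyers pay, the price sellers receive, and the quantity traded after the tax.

The tax drives a wedge P_b - P_s = 3. Substituting P_s = P_b - 3 into supply: Qs = 693 + 8P_b.
Market clearing requires 789 - 4P_b = 693 + 8P_b; hence 96 = 12P_b and P_b = 8.
Then P_s = 8 - 3 = 5 and Q = 789 - 4(8) = 757.

P_b = 8, P_s = 5, Q = 757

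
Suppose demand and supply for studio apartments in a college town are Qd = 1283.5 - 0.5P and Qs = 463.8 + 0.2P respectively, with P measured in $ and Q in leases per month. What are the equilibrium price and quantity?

The market clears where 1283.5 - 0.5P = 463.8 + 0.2P. Rearranging, 0.7P = 819.7, hence P* = 1171.
From the demand curve, Q* = 1283.5 - 0.5(1171) = 698.

P* = 1171, Q* = 698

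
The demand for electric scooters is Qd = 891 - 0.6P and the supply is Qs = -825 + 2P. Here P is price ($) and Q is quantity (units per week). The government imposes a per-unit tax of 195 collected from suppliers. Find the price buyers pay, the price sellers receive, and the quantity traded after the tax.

With a tax of 195 on suppliers, they supply based on the net price P_s = P_b - 195, so Qs = -1215 + 2P_b.
Equate demand and the shifted supply: 891 - 0.6P_b = -1215 + 2P_b, giving 2.6P_b = 2106, so P_b = 810.
Then P_s = 810 - 195 = 615 and Q = 891 - 0.6(810) = 405.

P_b = 810, P_s = 615, Q = 405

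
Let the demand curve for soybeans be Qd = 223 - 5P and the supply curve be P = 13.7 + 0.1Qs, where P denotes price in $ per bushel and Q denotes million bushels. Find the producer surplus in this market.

Producer surplus = 530.45

Solving each curve for Q: Qs = -137 + 10P.
The market clears where 223 - 5P = -137 + 10P. Rearranging, 15P = 360, hence P* = 24.
Substitute back: Q* = 223 - 5(24) = 103.
Supply choke price (Qs = 0): P = 13.7. Producer surplus = ½ × (24 - 13.7) × 103 = 530.45.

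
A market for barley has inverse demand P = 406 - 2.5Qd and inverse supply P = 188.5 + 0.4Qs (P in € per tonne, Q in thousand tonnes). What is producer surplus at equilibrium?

Producer surplus = 1125

Solving each curve for Q: Qd = 162.4 - 0.4P and Qs = -471.25 + 2.5P.
Set Qd = Qs: 162.4 - 0.4P = -471.25 + 2.5P, so 633.65 = 2.9P and P* = 218.5.
From the demand curve, Q* = 162.4 - 0.4(218.5) = 75.
Supply choke price (Qs = 0): P = 188.5. Producer surplus = ½ × (218.5 - 188.5) × 75 = 1125.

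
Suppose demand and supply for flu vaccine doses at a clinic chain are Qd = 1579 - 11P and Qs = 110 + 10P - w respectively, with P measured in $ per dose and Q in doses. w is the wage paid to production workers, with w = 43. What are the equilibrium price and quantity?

With w = 43, supply is Qs = 67 + 10P.
At equilibrium Qd = Qs, so 1579 - 11P = 67 + 10P; collecting terms, 1512 = 21P and P* = 72.
From the demand curve, Q* = 1579 - 11(72) = 787.

P* = 72, Q* = 787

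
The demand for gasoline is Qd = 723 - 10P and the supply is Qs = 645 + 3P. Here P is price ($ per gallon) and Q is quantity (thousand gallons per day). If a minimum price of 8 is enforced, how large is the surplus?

Surplus = 26

Evaluating both curves at the floor price 8 gives Qd = 643, Qs = 669.
Surplus = Qs - Qd = 669 - 643 = 26.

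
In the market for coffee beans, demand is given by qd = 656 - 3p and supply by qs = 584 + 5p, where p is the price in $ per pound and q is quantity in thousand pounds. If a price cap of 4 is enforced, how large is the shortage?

Shortage = 40

With p fixed at 4, quantity demanded is 644 and quantity supplied is 604.
Shortage = qd - qs = 644 - 604 = 40.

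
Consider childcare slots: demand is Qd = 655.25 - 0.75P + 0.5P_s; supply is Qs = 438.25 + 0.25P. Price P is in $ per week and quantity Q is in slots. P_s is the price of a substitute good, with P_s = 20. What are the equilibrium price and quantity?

P* = 227, Q* = 495

With P_s = 20, demand is Qd = 665.25 - 0.75P.
The market clears where 665.25 - 0.75P = 438.25 + 0.25P. Rearranging, P = 227, hence P* = 227.
From the demand curve, Q* = 665.25 - 0.75(227) = 495.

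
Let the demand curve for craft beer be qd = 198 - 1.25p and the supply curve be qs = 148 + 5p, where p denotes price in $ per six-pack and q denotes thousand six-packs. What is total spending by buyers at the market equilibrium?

Total spending by buyers = 1504

Equating demand and supply, 198 - 1.25p = 148 + 5p gives 6.25p = 50, so p* = 8.
Plugging p* into demand: q* = 198 - 1.25(8) = 188.
Total spending by buyers = p* × q* = 8 × 188 = 1504.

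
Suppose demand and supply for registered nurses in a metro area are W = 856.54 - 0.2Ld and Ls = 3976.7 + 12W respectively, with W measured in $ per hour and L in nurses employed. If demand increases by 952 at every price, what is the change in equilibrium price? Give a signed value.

ΔW = 56

Solving each curve for L: Ld = 4282.7 - 5W.
Equating demand and supply, 4282.7 - 5W = 3976.7 + 12W gives 17W = 306, so W* = 18.
Then L* = 4282.7 - 5(18) = 4192.7.
After the shift, demand is Ld = 5234.7 - 5W.
Re-solving, 17W = 1258 gives W = 74 and L = 4864.7.
ΔW = 74 - 18 = 56.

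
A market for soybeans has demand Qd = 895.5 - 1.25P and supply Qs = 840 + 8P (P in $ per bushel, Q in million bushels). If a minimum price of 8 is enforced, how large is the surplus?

Surplus = 18.5

At P = 8: Qd = 885.5 and Qs = 904.
Surplus = Qs - Qd = 904 - 885.5 = 18.5.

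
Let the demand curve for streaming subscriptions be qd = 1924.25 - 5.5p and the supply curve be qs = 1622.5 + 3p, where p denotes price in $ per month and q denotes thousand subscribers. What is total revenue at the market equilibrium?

Total revenue = 61379.5

Set qd = qs: 1924.25 - 5.5p = 1622.5 + 3p, so 301.75 = 8.5p and p* = 35.5.
From the demand curve, q* = 1924.25 - 5.5(35.5) = 1729.
Total revenue = p* × q* = 35.5 × 1729 = 61379.5.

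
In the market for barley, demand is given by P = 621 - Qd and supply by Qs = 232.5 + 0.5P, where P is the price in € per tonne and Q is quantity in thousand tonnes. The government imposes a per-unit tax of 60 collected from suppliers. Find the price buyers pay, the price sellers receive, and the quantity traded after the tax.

P_b = 279, P_s = 219, Q = 342

Solving each curve for Q: Qd = 621 - P.
Suppliers keep P_s = P_b - 60 per unit, so supply in terms of the buyer price is Qs = 202.5 + 0.5P_b.
Set Qd = Qs: 621 - P_b = 202.5 + 0.5P_b, so 418.5 = 1.5P_b and P_b = 279.
So P_s = 219 and the quantity traded is Q = 621 - 279 = 342.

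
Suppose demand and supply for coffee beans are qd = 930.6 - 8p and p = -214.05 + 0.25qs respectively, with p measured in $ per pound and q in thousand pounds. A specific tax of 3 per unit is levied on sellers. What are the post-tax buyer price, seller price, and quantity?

p_b = 7.2, p_s = 4.2, q = 873

In direct form, qs = 856.2 + 4p.
The tax drives a wedge p_b - p_s = 3. Substituting p_s = p_b - 3 into supply: qs = 844.2 + 4p_b.
Market clearing requires 930.6 - 8p_b = 844.2 + 4p_b; hence 86.4 = 12p_b and p_b = 7.2.
So p_s = 4.2 and the quantity traded is q = 930.6 - 8(7.2) = 873.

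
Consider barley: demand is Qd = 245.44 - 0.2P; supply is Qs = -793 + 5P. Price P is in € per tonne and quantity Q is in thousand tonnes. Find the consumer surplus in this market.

Consumer surplus = 105575.625

Set Qd = Qs: 245.44 - 0.2P = -793 + 5P, so 1038.44 = 5.2P and P* = 199.7.
Plugging P* into demand: Q* = 245.44 - 0.2(199.7) = 205.5.
Demand choke price (Qd = 0): P = 245.44/0.2 = 1227.2. Consumer surplus = ½ × (1227.2 - 199.7) × 205.5 = 105575.625.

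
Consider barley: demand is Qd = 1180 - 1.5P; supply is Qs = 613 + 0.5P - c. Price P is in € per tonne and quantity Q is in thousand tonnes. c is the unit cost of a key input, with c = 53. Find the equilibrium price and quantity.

P* = 310, Q* = 715

With c = 53, supply is Qs = 560 + 0.5P.
Set Qd = Qs: 1180 - 1.5P = 560 + 0.5P, so 620 = 2P and P* = 310.
Substitute back: Q* = 1180 - 1.5(310) = 715.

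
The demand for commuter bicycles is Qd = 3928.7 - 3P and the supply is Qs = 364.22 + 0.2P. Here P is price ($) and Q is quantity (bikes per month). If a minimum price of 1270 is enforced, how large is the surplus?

Surplus = 499.52

Evaluating both curves at the floor price 1270 gives Qd = 118.7, Qs = 618.22.
Surplus = Qs - Qd = 618.22 - 118.7 = 499.52.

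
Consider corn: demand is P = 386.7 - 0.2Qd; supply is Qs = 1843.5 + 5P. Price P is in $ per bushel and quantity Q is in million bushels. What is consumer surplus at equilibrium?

In direct form, Qd = 1933.5 - 5P.
At equilibrium Qd = Qs, so 1933.5 - 5P = 1843.5 + 5P; collecting terms, 90 = 10P and P* = 9.
Substitute back: Q* = 1933.5 - 5(9) = 1888.5.
Demand choke price (Qd = 0): P = 1933.5/5 = 386.7. Consumer surplus = ½ × (386.7 - 9) × 1888.5 = 356643.225.

Consumer surplus = 356643.225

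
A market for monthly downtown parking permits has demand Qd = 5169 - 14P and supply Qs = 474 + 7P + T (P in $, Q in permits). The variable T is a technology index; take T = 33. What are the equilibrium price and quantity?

P* = 222, Q* = 2061

With T = 33, supply is Qs = 507 + 7P.
Set Qd = Qs: 5169 - 14P = 507 + 7P, so 4662 = 21P and P* = 222.
From the demand curve, Q* = 5169 - 14(222) = 2061.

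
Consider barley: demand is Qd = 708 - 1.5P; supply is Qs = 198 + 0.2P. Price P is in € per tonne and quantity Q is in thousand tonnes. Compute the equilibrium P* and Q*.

Equating demand and supply, 708 - 1.5P = 198 + 0.2P gives 1.7P = 510, so P* = 300.
From the demand curve, Q* = 708 - 1.5(300) = 258.

P* = 300, Q* = 258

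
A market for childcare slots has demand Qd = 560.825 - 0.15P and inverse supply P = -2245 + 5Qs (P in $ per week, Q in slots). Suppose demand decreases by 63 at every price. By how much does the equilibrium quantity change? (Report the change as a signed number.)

ΔQ = -36

In direct form, Qs = 449 + 0.2P.
Equating demand and supply, 560.825 - 0.15P = 449 + 0.2P gives 0.35P = 111.825, so P* = 319.5.
From the demand curve, Q* = 560.825 - 0.15(319.5) = 512.9.
After the shift, demand is Qd = 497.825 - 0.15P.
New equilibrium: 48.825 = 0.35P, so P = 139.5 and Q = 476.9.
ΔQ = 476.9 - 512.9 = -36.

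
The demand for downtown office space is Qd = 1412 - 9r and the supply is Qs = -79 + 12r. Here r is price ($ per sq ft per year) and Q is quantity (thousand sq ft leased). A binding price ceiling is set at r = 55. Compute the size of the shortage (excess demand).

With r fixed at 55, quantity demanded is 917 and quantity supplied is 581.
Shortage = Qd - Qs = 917 - 581 = 336.

Shortage = 336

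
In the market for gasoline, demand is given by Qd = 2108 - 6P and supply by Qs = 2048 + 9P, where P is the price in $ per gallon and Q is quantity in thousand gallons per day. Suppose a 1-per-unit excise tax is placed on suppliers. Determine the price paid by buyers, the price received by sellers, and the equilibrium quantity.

With a tax of 1 on suppliers, they supply based on the net price P_s = P_b - 1, so Qs = 2039 + 9P_b.
Market clearing requires 2108 - 6P_b = 2039 + 9P_b; hence 69 = 15P_b and P_b = 4.6.
So P_s = 3.6 and the quantity traded is Q = 2108 - 6(4.6) = 2080.4.

P_b = 4.6, P_s = 3.6, Q = 2080.4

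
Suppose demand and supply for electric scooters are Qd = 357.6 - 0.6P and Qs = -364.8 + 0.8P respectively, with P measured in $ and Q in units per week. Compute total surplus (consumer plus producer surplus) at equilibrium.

At equilibrium Qd = Qs, so 357.6 - 0.6P = -364.8 + 0.8P; collecting terms, 722.4 = 1.4P and P* = 516.
Plugging P* into demand: Q* = 357.6 - 0.6(516) = 48.
Demand choke price = 596; supply choke price = 456. CS = ½(596 - 516)(48) = 1920; PS = ½(516 - 456)(48) = 1440. Total surplus = 3360.

Total surplus = 3360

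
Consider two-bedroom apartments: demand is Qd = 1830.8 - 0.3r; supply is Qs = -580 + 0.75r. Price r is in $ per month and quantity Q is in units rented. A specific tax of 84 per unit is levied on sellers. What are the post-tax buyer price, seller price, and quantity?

r_b = 2356, r_s = 2272, Q = 1124

The tax drives a wedge r_b - r_s = 84. Substituting r_s = r_b - 84 into supply: Qs = -643 + 0.75r_b.
Equate demand and the shifted supply: 1830.8 - 0.3r_b = -643 + 0.75r_b, giving 1.05r_b = 2473.8, so r_b = 2356.
Then r_s = 2356 - 84 = 2272 and Q = 1830.8 - 0.3(2356) = 1124.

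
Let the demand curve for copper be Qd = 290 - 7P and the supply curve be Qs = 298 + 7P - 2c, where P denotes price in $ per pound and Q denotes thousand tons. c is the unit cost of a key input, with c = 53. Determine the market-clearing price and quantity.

P* = 7, Q* = 241

With c = 53, supply is Qs = 192 + 7P.
Equating demand and supply, 290 - 7P = 192 + 7P gives 14P = 98, so P* = 7.
Plugging P* into demand: Q* = 290 - 7(7) = 241.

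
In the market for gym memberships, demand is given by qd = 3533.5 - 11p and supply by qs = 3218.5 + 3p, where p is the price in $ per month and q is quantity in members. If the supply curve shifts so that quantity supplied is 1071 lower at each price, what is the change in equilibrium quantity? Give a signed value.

At equilibrium qd = qs, so 3533.5 - 11p = 3218.5 + 3p; collecting terms, 315 = 14p and p* = 22.5.
Plugging p* into demand: q* = 3533.5 - 11(22.5) = 3286.
After the shift, supply is qs = 2147.5 + 3p.
Re-solving, 14p = 1386 gives p = 99 and q = 2444.5.
Δq = 2444.5 - 3286 = -841.5.

Δq = -841.5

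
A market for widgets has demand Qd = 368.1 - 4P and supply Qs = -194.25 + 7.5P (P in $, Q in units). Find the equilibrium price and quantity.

Equating demand and supply, 368.1 - 4P = -194.25 + 7.5P gives 11.5P = 562.35, so P* = 48.9.
From the demand curve, Q* = 368.1 - 4(48.9) = 172.5.

P* = 48.9, Q* = 172.5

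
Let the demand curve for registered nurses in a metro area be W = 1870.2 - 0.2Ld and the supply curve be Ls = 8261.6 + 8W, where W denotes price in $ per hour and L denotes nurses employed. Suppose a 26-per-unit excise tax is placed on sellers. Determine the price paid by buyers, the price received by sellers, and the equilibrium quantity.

W_b = 99.8, W_s = 73.8, L = 8852

Rewriting in direct form: Ld = 9351 - 5W.
Sellers keep W_s = W_b - 26 per unit, so supply in terms of the buyer price is Ls = 8053.6 + 8W_b.
Equate demand and the shifted supply: 9351 - 5W_b = 8053.6 + 8W_b, giving 13W_b = 1297.4, so W_b = 99.8.
So W_s = 73.8 and the quantity traded is L = 9351 - 5(99.8) = 8852.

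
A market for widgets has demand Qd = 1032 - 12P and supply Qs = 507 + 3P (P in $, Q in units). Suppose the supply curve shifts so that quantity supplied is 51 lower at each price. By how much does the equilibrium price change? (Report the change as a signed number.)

ΔP = 3.4

The market clears where 1032 - 12P = 507 + 3P. Rearranging, 15P = 525, hence P* = 35.
Plugging P* into demand: Q* = 1032 - 12(35) = 612.
After the shift, supply is Qs = 456 + 3P.
New equilibrium: 576 = 15P, so P = 38.4 and Q = 571.2.
ΔP = 38.4 - 35 = 3.4.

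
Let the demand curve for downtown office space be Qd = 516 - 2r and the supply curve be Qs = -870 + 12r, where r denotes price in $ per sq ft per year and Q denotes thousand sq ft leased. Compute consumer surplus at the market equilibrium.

The market clears where 516 - 2r = -870 + 12r. Rearranging, 14r = 1386, hence r* = 99.
Then Q* = 516 - 2(99) = 318.
Demand choke price (Qd = 0): r = 516/2 = 258. Consumer surplus = ½ × (258 - 99) × 318 = 25281.

Consumer surplus = 25281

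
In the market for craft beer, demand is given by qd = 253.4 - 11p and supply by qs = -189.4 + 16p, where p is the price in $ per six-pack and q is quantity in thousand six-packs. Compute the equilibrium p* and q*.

The market clears where 253.4 - 11p = -189.4 + 16p. Rearranging, 27p = 442.8, hence p* = 16.4.
Substitute back: q* = 253.4 - 11(16.4) = 73.

p* = 16.4, q* = 73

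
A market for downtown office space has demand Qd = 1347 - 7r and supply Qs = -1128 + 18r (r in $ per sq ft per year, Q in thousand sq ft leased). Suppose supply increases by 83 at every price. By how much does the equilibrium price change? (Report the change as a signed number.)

The market clears where 1347 - 7r = -1128 + 18r. Rearranging, 25r = 2475, hence r* = 99.
Then Q* = 1347 - 7(99) = 654.
After the shift, supply is Qs = -1045 + 18r.
New equilibrium: 2392 = 25r, so r = 95.68 and Q = 677.24.
Δr = 95.68 - 99 = -3.32.

Δr = -3.32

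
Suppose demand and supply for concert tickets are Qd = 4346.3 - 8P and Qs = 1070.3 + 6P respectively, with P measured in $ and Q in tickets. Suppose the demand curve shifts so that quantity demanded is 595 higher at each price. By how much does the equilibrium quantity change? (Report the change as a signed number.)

Set Qd = Qs: 4346.3 - 8P = 1070.3 + 6P, so 3276 = 14P and P* = 234.
Plugging P* into demand: Q* = 4346.3 - 8(234) = 2474.3.
After the shift, demand is Qd = 4941.3 - 8P.
The new intersection has 3871 = 14P, i.e. P = 276.5, Q = 2729.3.
ΔQ = 2729.3 - 2474.3 = 255.

ΔQ = 255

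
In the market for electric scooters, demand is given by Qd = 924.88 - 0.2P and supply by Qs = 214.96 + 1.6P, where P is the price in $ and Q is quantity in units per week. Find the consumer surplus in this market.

Consumer surplus = 1789290

Set Qd = Qs: 924.88 - 0.2P = 214.96 + 1.6P, so 709.92 = 1.8P and P* = 394.4.
Substitute back: Q* = 924.88 - 0.2(394.4) = 846.
Demand choke price (Qd = 0): P = 924.88/0.2 = 4624.4. Consumer surplus = ½ × (4624.4 - 394.4) × 846 = 1789290.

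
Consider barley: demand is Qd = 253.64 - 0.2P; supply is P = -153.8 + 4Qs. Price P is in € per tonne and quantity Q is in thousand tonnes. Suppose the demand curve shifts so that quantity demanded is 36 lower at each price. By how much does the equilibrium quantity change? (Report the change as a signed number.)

ΔQ = -20

Rewriting in direct form: Qs = 38.45 + 0.25P.
At equilibrium Qd = Qs, so 253.64 - 0.2P = 38.45 + 0.25P; collecting terms, 215.19 = 0.45P and P* = 478.2.
Plugging P* into demand: Q* = 253.64 - 0.2(478.2) = 158.
After the shift, demand is Qd = 217.64 - 0.2P.
The new intersection has 179.19 = 0.45P, i.e. P = 398.2, Q = 138.
ΔQ = 138 - 158 = -20.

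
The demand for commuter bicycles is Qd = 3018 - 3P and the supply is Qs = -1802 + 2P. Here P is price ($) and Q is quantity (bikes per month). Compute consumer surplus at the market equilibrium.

At equilibrium Qd = Qs, so 3018 - 3P = -1802 + 2P; collecting terms, 4820 = 5P and P* = 964.
Substitute back: Q* = 3018 - 3(964) = 126.
Demand choke price (Qd = 0): P = 3018/3 = 1006. Consumer surplus = ½ × (1006 - 964) × 126 = 2646.

Consumer surplus = 2646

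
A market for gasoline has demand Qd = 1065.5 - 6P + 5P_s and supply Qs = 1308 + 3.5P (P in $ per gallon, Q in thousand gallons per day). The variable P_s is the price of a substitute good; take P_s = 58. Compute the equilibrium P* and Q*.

P* = 5, Q* = 1325.5

With P_s = 58, demand is Qd = 1355.5 - 6P.
At equilibrium Qd = Qs, so 1355.5 - 6P = 1308 + 3.5P; collecting terms, 47.5 = 9.5P and P* = 5.
Plugging P* into demand: Q* = 1355.5 - 6(5) = 1325.5.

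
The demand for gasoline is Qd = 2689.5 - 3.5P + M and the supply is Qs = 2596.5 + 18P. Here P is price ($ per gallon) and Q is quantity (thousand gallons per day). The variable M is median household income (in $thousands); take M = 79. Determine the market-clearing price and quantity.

With M = 79, demand is Qd = 2768.5 - 3.5P.
Equating demand and supply, 2768.5 - 3.5P = 2596.5 + 18P gives 21.5P = 172, so P* = 8.
From the demand curve, Q* = 2768.5 - 3.5(8) = 2740.5.

P* = 8, Q* = 2740.5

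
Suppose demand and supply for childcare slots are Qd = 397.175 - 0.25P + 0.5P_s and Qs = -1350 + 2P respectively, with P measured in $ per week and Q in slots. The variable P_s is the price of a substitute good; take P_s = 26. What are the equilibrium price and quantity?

With P_s = 26, demand is Qd = 410.175 - 0.25P.
At equilibrium Qd = Qs, so 410.175 - 0.25P = -1350 + 2P; collecting terms, 1760.175 = 2.25P and P* = 782.3.
Substitute back: Q* = 410.175 - 0.25(782.3) = 214.6.

P* = 782.3, Q* = 214.6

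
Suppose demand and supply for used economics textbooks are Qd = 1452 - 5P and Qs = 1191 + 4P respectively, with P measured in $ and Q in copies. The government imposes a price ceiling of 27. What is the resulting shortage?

Shortage = 18

With P fixed at 27, quantity demanded is 1317 and quantity supplied is 1299.
Shortage = Qd - Qs = 1317 - 1299 = 18.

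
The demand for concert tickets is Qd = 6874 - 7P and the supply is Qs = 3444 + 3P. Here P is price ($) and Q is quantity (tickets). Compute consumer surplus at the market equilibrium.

Consumer surplus = 1429123.5

At equilibrium Qd = Qs, so 6874 - 7P = 3444 + 3P; collecting terms, 3430 = 10P and P* = 343.
Then Q* = 6874 - 7(343) = 4473.
Demand choke price (Qd = 0): P = 6874/7 = 982. Consumer surplus = ½ × (982 - 343) × 4473 = 1429123.5.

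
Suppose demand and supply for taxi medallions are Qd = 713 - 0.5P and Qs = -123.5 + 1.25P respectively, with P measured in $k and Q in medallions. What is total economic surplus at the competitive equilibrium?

Total surplus = 314546.4

Equating demand and supply, 713 - 0.5P = -123.5 + 1.25P gives 1.75P = 836.5, so P* = 478.
Plugging P* into demand: Q* = 713 - 0.5(478) = 474.
Demand choke price = 1426; supply choke price = 98.8. CS = ½(1426 - 478)(474) = 224676; PS = ½(478 - 98.8)(474) = 89870.4. Total surplus = 314546.4.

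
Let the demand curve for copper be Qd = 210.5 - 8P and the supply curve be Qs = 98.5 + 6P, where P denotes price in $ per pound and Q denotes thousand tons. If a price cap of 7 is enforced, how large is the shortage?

At P = 7: Qd = 154.5 and Qs = 140.5.
Shortage = Qd - Qs = 154.5 - 140.5 = 14.

Shortage = 14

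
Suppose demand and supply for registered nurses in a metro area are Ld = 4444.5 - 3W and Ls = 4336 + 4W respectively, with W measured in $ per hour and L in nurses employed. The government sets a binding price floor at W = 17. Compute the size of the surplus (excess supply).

With W fixed at 17, quantity demanded is 4393.5 and quantity supplied is 4404.
Surplus = Ls - Ld = 4404 - 4393.5 = 10.5.

Surplus = 10.5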